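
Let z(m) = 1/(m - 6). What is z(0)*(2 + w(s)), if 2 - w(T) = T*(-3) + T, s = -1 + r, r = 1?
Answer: -⅔ ≈ -0.66667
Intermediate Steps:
z(m) = 1/(-6 + m)
s = 0 (s = -1 + 1 = 0)
w(T) = 2 + 2*T (w(T) = 2 - (T*(-3) + T) = 2 - (-3*T + T) = 2 - (-2)*T = 2 + 2*T)
z(0)*(2 + w(s)) = (2 + (2 + 2*0))/(-6 + 0) = (2 + (2 + 0))/(-6) = -(2 + 2)/6 = -⅙*4 = -⅔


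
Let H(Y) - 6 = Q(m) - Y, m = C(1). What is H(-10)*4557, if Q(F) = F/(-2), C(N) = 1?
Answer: 141267/2 ≈ 70634.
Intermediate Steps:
m = 1
Q(F) = -F/2 (Q(F) = F*(-½) = -F/2)
H(Y) = 11/2 - Y (H(Y) = 6 + (-½*1 - Y) = 6 + (-½ - Y) = 11/2 - Y)
H(-10)*4557 = (11/2 - 1*(-10))*4557 = (11/2 + 10)*4557 = (31/2)*4557 = 141267/2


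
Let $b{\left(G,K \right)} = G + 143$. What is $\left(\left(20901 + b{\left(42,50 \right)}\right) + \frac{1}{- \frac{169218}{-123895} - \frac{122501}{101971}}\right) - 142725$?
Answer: $- \frac{252761392539792}{2078067283} \approx -1.2163 \cdot 10^{5}$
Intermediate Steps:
$b{\left(G,K \right)} = 143 + G$
$\left(\left(20901 + b{\left(42,50 \right)}\right) + \frac{1}{- \frac{169218}{-123895} - \frac{122501}{101971}}\right) - 142725 = \left(\left(20901 + \left(143 + 42\right)\right) + \frac{1}{- \frac{169218}{-123895} - \frac{122501}{101971}}\right) - 142725 = \left(\left(20901 + 185\right) + \frac{1}{\left(-169218\right) \left(- \frac{1}{123895}\right) - \frac{122501}{101971}}\right) - 142725 = \left(21086 + \frac{1}{\frac{169218}{123895} - \frac{122501}{101971}}\right) - 142725 = \left(21086 + \frac{1}{\frac{2078067283}{12633697045}}\right) - 142725 = \left(21086 + \frac{12633697045}{2078067283}\right) - 142725 = \frac{43830760426383}{2078067283} - 142725 = - \frac{252761392539792}{2078067283}$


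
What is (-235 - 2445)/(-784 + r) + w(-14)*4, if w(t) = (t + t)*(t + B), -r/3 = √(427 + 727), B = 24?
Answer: -67468128/60427 - 804*√1154/60427 ≈ -1117.0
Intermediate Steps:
r = -3*√1154 (r = -3*√(427 + 727) = -3*√1154 ≈ -101.91)
w(t) = 2*t*(24 + t) (w(t) = (t + t)*(t + 24) = (2*t)*(24 + t) = 2*t*(24 + t))
(-235 - 2445)/(-784 + r) + w(-14)*4 = (-235 - 2445)/(-784 - 3*√1154) + (2*(-14)*(24 - 14))*4 = -2680/(-784 - 3*√1154) + (2*(-14)*10)*4 = -2680/(-784 - 3*√1154) - 280*4 = -2680/(-784 - 3*√1154) - 1120 = -1120 - 2680/(-784 - 3*√1154)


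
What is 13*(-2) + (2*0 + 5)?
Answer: -21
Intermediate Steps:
13*(-2) + (2*0 + 5) = -26 + (0 + 5) = -26 + 5 = -21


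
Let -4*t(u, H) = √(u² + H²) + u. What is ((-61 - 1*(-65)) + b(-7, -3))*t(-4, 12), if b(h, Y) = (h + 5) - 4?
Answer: -2 + 2*√10 ≈ 4.3246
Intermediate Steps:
b(h, Y) = 1 + h (b(h, Y) = (5 + h) - 4 = 1 + h)
t(u, H) = -u/4 - √(H² + u²)/4 (t(u, H) = -(√(u² + H²) + u)/4 = -(√(H² + u²) + u)/4 = -(u + √(H² + u²))/4 = -u/4 - √(H² + u²)/4)
((-61 - 1*(-65)) + b(-7, -3))*t(-4, 12) = ((-61 - 1*(-65)) + (1 - 7))*(-¼*(-4) - √(12² + (-4)²)/4) = ((-61 + 65) - 6)*(1 - √(144 + 16)/4) = (4 - 6)*(1 - √10) = -2*(1 - √10) = -2 + 2*√10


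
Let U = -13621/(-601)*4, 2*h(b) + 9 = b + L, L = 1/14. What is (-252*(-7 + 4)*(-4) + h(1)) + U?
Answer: -49429031/16828 ≈ -2937.3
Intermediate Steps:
L = 1/14 ≈ 0.071429
h(b) = -125/28 + b/2 (h(b) = -9/2 + (b + 1/14)/2 = -9/2 + (1/14 + b)/2 = -9/2 + (1/28 + b/2) = -125/28 + b/2)
U = 54484/601 (U = -13621*(-1/601)*4 = (13621/601)*4 = 54484/601 ≈ 90.656)
(-252*(-7 + 4)*(-4) + h(1)) + U = (-252*(-7 + 4)*(-4) + (-125/28 + (1/2)*1)) + 54484/601 = (-(-756)*(-4) + (-125/28 + 1/2)) + 54484/601 = (-252*12 - 111/28) + 54484/601 = (-3024 - 111/28) + 54484/601 = -84783/28 + 54484/601 = -49429031/16828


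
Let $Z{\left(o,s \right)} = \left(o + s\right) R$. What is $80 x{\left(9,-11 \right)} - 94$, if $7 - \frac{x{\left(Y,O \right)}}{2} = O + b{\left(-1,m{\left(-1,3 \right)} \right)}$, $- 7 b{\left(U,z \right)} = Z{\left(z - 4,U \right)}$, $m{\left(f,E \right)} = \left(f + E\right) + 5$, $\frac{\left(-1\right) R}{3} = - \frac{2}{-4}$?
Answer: $\frac{19022}{7} \approx 2717.4$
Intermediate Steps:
$R = - \frac{3}{2}$ ($R = - 3 \left(- \frac{2}{-4}\right) = - 3 \left(\left(-2\right) \left(- \frac{1}{4}\right)\right) = \left(-3\right) \frac{1}{2} = - \frac{3}{2} \approx -1.5$)
$m{\left(f,E \right)} = 5 + E + f$ ($m{\left(f,E \right)} = \left(E + f\right) + 5 = 5 + E + f$)
$Z{\left(o,s \right)} = - \frac{3 o}{2} - \frac{3 s}{2}$ ($Z{\left(o,s \right)} = \left(o + s\right) \left(- \frac{3}{2}\right) = - \frac{3 o}{2} - \frac{3 s}{2}$)
$b{\left(U,z \right)} = - \frac{6}{7} + \frac{3 U}{14} + \frac{3 z}{14}$ ($b{\left(U,z \right)} = - \frac{- \frac{3 \left(z - 4\right)}{2} - \frac{3 U}{2}}{7} = - \frac{- \frac{3 \left(-4 + z\right)}{2} - \frac{3 U}{2}}{7} = - \frac{\left(6 - \frac{3 z}{2}\right) - \frac{3 U}{2}}{7} = - \frac{6 - \frac{3 U}{2} - \frac{3 z}{2}}{7} = - \frac{6}{7} + \frac{3 U}{14} + \frac{3 z}{14}$)
$x{\left(Y,O \right)} = \frac{92}{7} - 2 O$ ($x{\left(Y,O \right)} = 14 - 2 \left(O + \left(- \frac{6}{7} + \frac{3}{14} \left(-1\right) + \frac{3 \left(5 + 3 - 1\right)}{14}\right)\right) = 14 - 2 \left(O - - \frac{3}{7}\right) = 14 - 2 \left(O + \frac{3}{7}\right) = 14 - 2 \left(\frac{3}{7} + O\right) = 14 - \left(\frac{6}{7} + 2 O\right) = \frac{92}{7} - 2 O$)
$80 x{\left(9,-11 \right)} - 94 = 80 \left(\frac{92}{7} - -22\right) - 94 = 80 \left(\frac{92}{7} + 22\right) - 94 = 80 \cdot \frac{246}{7} - 94 = \frac{19680}{7} - 94 = \frac{19022}{7}$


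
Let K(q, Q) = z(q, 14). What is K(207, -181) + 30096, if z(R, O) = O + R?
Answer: 30317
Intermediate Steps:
K(q, Q) = 14 + q
K(207, -181) + 30096 = (14 + 207) + 30096 = 221 + 30096 = 30317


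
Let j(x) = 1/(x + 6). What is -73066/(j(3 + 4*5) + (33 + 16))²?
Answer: -30724253/1011042 ≈ -30.389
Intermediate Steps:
j(x) = 1/(6 + x)
-73066/(j(3 + 4*5) + (33 + 16))² = -73066/(1/(6 + (3 + 4*5)) + (33 + 16))² = -73066/(1/(6 + (3 + 20)) + 49)² = -73066/(1/(6 + 23) + 49)² = -73066/(1/29 + 49)² = -73066/((1422/29)²) = -73066/2022084/841 = -73066*841/2022084 = -30724253/1011042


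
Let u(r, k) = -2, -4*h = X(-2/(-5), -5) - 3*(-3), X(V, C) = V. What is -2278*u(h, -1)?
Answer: 4556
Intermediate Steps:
h = -47/20 (h = -(-2/(-5) - 3*(-3))/4 = -(-2*(-⅕) + 9)/4 = -(⅖ + 9)/4 = -¼*47/5 = -47/20 ≈ -2.3500)
-2278*u(h, -1) = -2278*(-2) = 4556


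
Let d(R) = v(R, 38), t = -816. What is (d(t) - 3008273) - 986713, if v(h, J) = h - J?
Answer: -3995840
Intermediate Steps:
d(R) = -38 + R (d(R) = R - 1*38 = R - 38 = -38 + R)
(d(t) - 3008273) - 986713 = ((-38 - 816) - 3008273) - 986713 = (-854 - 3008273) - 986713 = -3009127 - 986713 = -3995840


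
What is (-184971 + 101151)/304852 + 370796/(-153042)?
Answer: -15733235329/5831894973 ≈ -2.6978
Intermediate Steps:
(-184971 + 101151)/304852 + 370796/(-153042) = -83820*1/304852 + 370796*(-1/153042) = -20955/76213 - 185398/76521 = -15733235329/5831894973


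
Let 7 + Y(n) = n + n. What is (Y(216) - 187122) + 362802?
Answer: 176105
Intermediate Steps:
Y(n) = -7 + 2*n (Y(n) = -7 + (n + n) = -7 + 2*n)
(Y(216) - 187122) + 362802 = ((-7 + 2*216) - 187122) + 362802 = ((-7 + 432) - 187122) + 362802 = (425 - 187122) + 362802 = -186697 + 362802 = 176105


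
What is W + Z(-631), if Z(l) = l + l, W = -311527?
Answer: -312789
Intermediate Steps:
Z(l) = 2*l
W + Z(-631) = -311527 + 2*(-631) = -311527 - 1262 = -312789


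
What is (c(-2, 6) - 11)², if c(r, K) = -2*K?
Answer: 529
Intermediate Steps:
(c(-2, 6) - 11)² = (-2*6 - 11)² = (-12 - 11)² = (-23)² = 529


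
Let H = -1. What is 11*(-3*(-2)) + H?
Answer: 65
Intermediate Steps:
11*(-3*(-2)) + H = 11*(-3*(-2)) - 1 = 11*6 - 1 = 66 - 1 = 65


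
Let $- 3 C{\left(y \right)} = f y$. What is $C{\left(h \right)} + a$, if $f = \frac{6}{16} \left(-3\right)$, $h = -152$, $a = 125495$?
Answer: $125438$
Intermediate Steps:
$f = - \frac{9}{8}$ ($f = 6 \cdot \frac{1}{16} \left(-3\right) = \frac{3}{8} \left(-3\right) = - \frac{9}{8} \approx -1.125$)
$C{\left(y \right)} = \frac{3 y}{8}$ ($C{\left(y \right)} = - \frac{\left(- \frac{9}{8}\right) y}{3} = \frac{3 y}{8}$)
$C{\left(h \right)} + a = \frac{3}{8} \left(-152\right) + 125495 = -57 + 125495 = 125438$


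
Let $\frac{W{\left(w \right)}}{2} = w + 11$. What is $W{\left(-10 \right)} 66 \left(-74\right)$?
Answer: $-9768$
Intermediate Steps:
$W{\left(w \right)} = 22 + 2 w$ ($W{\left(w \right)} = 2 \left(w + 11\right) = 2 \left(11 + w\right) = 22 + 2 w$)
$W{\left(-10 \right)} 66 \left(-74\right) = \left(22 + 2 \left(-10\right)\right) 66 \left(-74\right) = \left(22 - 20\right) 66 \left(-74\right) = 2 \cdot 66 \left(-74\right) = 132 \left(-74\right) = -9768$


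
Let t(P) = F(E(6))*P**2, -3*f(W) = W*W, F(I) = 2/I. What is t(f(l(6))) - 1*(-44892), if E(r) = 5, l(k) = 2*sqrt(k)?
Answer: 224588/5 ≈ 44918.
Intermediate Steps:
f(W) = -W**2/3 (f(W) = -W*W/3 = -W**2/3)
t(P) = 2*P**2/5 (t(P) = (2/5)*P**2 = (2*(1/5))*P**2 = 2*P**2/5)
t(f(l(6))) - 1*(-44892) = 2*(-(2*sqrt(6))**2/3)**2/5 - 1*(-44892) = 2*(-1/3*24)**2/5 + 44892 = (2/5)*(-8)**2 + 44892 = (2/5)*64 + 44892 = 128/5 + 44892 = 224588/5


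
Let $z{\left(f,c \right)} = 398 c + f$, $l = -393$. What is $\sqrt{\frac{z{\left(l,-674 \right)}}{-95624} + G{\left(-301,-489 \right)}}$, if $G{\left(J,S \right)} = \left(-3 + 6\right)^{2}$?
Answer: $\frac{\sqrt{26996113466}}{47812} \approx 3.4365$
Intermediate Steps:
$G{\left(J,S \right)} = 9$ ($G{\left(J,S \right)} = 3^{2} = 9$)
$z{\left(f,c \right)} = f + 398 c$
$\sqrt{\frac{z{\left(l,-674 \right)}}{-95624} + G{\left(-301,-489 \right)}} = \sqrt{\frac{-393 + 398 \left(-674\right)}{-95624} + 9} = \sqrt{\left(-393 - 268252\right) \left(- \frac{1}{95624}\right) + 9} = \sqrt{\left(-268645\right) \left(- \frac{1}{95624}\right) + 9} = \sqrt{\frac{268645}{95624} + 9} = \sqrt{\frac{1129261}{95624}} = \frac{\sqrt{26996113466}}{47812}$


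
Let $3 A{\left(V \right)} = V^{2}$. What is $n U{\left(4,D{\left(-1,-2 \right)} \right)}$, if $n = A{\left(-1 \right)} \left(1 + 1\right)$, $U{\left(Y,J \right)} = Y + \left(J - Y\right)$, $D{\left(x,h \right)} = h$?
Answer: $- \frac{4}{3} \approx -1.3333$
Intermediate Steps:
$A{\left(V \right)} = \frac{V^{2}}{3}$
$U{\left(Y,J \right)} = J$
$n = \frac{2}{3}$ ($n = \frac{\left(-1\right)^{2}}{3} \left(1 + 1\right) = \frac{1}{3} \cdot 1 \cdot 2 = \frac{1}{3} \cdot 2 = \frac{2}{3} \approx 0.66667$)
$n U{\left(4,D{\left(-1,-2 \right)} \right)} = \frac{2}{3} \left(-2\right) = - \frac{4}{3}$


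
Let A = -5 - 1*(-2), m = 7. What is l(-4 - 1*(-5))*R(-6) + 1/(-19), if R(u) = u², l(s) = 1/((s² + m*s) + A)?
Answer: 679/95 ≈ 7.1474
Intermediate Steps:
A = -3 (A = -5 + 2 = -3)
l(s) = 1/(-3 + s² + 7*s) (l(s) = 1/((s² + 7*s) - 3) = 1/(-3 + s² + 7*s))
l(-4 - 1*(-5))*R(-6) + 1/(-19) = (-6)²/(-3 + (-4 - 1*(-5))² + 7*(-4 - 1*(-5))) + 1/(-19) = 36/(-3 + (-4 + 5)² + 7*(-4 + 5)) - 1/19 = 36/(-3 + 1² + 7*1) - 1/19 = 36/(-3 + 1 + 7) - 1/19 = 36/5 - 1/19 = 679/95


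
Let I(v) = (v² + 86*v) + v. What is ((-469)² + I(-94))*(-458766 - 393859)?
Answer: -188105274875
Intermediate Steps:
I(v) = v² + 87*v
((-469)² + I(-94))*(-458766 - 393859) = ((-469)² - 94*(87 - 94))*(-458766 - 393859) = (219961 - 94*(-7))*(-852625) = (219961 + 658)*(-852625) = 220619*(-852625) = -188105274875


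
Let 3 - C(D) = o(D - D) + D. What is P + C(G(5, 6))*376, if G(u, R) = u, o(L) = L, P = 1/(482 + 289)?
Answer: -579791/771 ≈ -752.00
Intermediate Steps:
P = 1/771 ≈ 0.0012970
C(D) = 3 - D (C(D) = 3 - ((D - D) + D) = 3 - (0 + D) = 3 - D)
P + C(G(5, 6))*376 = 1/771 + (3 - 1*5)*376 = 1/771 + (3 - 5)*376 = 1/771 - 2*376 = 1/771 - 752 = -579791/771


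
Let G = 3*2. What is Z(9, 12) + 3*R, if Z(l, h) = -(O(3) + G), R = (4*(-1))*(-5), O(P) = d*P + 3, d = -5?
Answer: 66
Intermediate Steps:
O(P) = 3 - 5*P (O(P) = -5*P + 3 = 3 - 5*P)
R = 20 (R = -4*(-5) = 20)
G = 6
Z(l, h) = 6 (Z(l, h) = -((3 - 5*3) + 6) = -((3 - 15) + 6) = -(-12 + 6) = -1*(-6) = 6)
Z(9, 12) + 3*R = 6 + 3*20 = 6 + 60 = 66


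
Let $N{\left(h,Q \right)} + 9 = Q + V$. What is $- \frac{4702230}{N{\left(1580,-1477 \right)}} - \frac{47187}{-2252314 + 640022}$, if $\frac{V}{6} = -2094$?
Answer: $\frac{758203078851}{2265270260} \approx 334.71$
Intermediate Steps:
$V = -12564$ ($V = 6 \left(-2094\right) = -12564$)
$N{\left(h,Q \right)} = -12573 + Q$ ($N{\left(h,Q \right)} = -9 + \left(Q - 12564\right) = -9 + \left(-12564 + Q\right) = -12573 + Q$)
$- \frac{4702230}{N{\left(1580,-1477 \right)}} - \frac{47187}{-2252314 + 640022} = - \frac{4702230}{-12573 - 1477} - \frac{47187}{-2252314 + 640022} = - \frac{4702230}{-14050} - \frac{47187}{-1612292} = \left(-4702230\right) \left(- \frac{1}{14050}\right) - - \frac{47187}{1612292} = \frac{470223}{1405} + \frac{47187}{1612292} = \frac{758203078851}{2265270260}$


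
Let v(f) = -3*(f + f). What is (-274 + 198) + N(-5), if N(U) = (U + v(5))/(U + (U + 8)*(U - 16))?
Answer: -5133/68 ≈ -75.485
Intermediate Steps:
v(f) = -6*f
N(U) = (-30 + U)/(U + (-16 + U)*(8 + U)) (N(U) = (U - 6*5)/(U + (U + 8)*(U - 16)) = (U - 30)/(U + (8 + U)*(-16 + U)) = (-30 + U)/(U + (-16 + U)*(8 + U)))
(-274 + 198) + N(-5) = (-274 + 198) + (30 - 1*(-5))/(128 - 1*(-5)**2 + 7*(-5)) = -76 + (30 + 5)/(128 - 1*25 - 35) = -76 + 35/(128 - 25 - 35) = -76 + 35/68 = -5133/68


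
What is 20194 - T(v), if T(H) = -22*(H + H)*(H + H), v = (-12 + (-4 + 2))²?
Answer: 3400802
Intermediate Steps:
v = 196 (v = (-12 - 2)² = (-14)² = 196)
T(H) = -88*H² (T(H) = -22*2*H*2*H = -88*H²)
20194 - T(v) = 20194 - (-88)*196² = 20194 - (-88)*38416 = 20194 - 1*(-3380608) = 20194 + 3380608 = 3400802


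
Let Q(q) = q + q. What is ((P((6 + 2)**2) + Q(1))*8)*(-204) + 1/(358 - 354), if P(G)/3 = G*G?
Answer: -80229119/4 ≈ -2.0057e+7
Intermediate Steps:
P(G) = 3*G**2 (P(G) = 3*(G*G) = 3*G**2)
Q(q) = 2*q
((P((6 + 2)**2) + Q(1))*8)*(-204) + 1/(358 - 354) = ((3*((6 + 2)**2)**2 + 2*1)*8)*(-204) + 1/(358 - 354) = ((3*(8**2)**2 + 2)*8)*(-204) + 1/4 = ((3*64**2 + 2)*8)*(-204) + 1/4 = ((3*4096 + 2)*8)*(-204) + 1/4 = ((12288 + 2)*8)*(-204) + 1/4 = (12290*8)*(-204) + 1/4 = 98320*(-204) + 1/4 = -20057280 + 1/4 = -80229119/4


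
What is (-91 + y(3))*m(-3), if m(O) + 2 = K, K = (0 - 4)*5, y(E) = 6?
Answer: 1870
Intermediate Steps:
K = -20 (K = -4*5 = -20)
m(O) = -22 (m(O) = -2 - 20 = -22)
(-91 + y(3))*m(-3) = (-91 + 6)*(-22) = -85*(-22) = 1870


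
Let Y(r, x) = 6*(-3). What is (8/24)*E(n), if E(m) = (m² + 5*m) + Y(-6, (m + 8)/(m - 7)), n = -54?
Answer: 876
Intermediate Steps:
Y(r, x) = -18
E(m) = -18 + m² + 5*m (E(m) = (m² + 5*m) - 18 = -18 + m² + 5*m)
(8/24)*E(n) = (8/24)*(-18 + (-54)² + 5*(-54)) = (8*(1/24))*(-18 + 2916 - 270) = (⅓)*2628 = 876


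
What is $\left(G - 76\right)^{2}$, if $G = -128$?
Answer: $41616$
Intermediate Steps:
$\left(G - 76\right)^{2} = \left(-128 - 76\right)^{2} = \left(-204\right)^{2} = 41616$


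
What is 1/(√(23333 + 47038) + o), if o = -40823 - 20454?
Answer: -61277/3754800358 - 3*√7819/3754800358 ≈ -1.6390e-5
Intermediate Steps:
o = -61277
1/(√(23333 + 47038) + o) = 1/(√(23333 + 47038) - 61277) = 1/(√70371 - 61277) = 1/(3*√7819 - 61277) = 1/(-61277 + 3*√7819)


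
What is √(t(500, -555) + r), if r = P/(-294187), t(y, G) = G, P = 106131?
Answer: 126*I*√3027478417/294187 ≈ 23.566*I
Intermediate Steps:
r = -106131/294187 (r = 106131/(-294187) = 106131*(-1/294187) = -106131/294187 ≈ -0.36076)
√(t(500, -555) + r) = √(-555 - 106131/294187) = √(-163379916/294187) = 126*I*√3027478417/294187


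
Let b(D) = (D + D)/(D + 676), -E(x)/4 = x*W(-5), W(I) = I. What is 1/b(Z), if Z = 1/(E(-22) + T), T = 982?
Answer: 366393/2 ≈ 1.8320e+5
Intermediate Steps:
E(x) = 20*x (E(x) = -4*x*(-5) = -(-20)*x = 20*x)
Z = 1/542 (Z = 1/(20*(-22) + 982) = 1/(-440 + 982) = 1/542 ≈ 0.0018450)
b(D) = 2*D/(676 + D) (b(D) = (2*D)/(676 + D) = 2*D/(676 + D))
1/b(Z) = 1/(2*(1/542)/(676 + 1/542)) = 1/(2*(1/542)/(366393/542)) = 1/(2*(1/542)*(542/366393)) = 1/(2/366393) = 366393/2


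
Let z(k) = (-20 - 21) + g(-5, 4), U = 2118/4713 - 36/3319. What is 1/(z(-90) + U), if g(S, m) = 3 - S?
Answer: -5214149/169780259 ≈ -0.030711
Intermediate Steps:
U = 2286658/5214149 (U = 2118*(1/4713) - 36*1/3319 = 706/1571 - 36/3319 = 2286658/5214149 ≈ 0.43855)
z(k) = -33 (z(k) = (-20 - 21) + (3 - 1*(-5)) = -41 + (3 + 5) = -41 + 8 = -33)
1/(z(-90) + U) = 1/(-33 + 2286658/5214149) = 1/(-169780259/5214149) = -5214149/169780259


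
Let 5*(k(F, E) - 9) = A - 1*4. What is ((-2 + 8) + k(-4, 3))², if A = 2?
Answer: 5329/25 ≈ 213.16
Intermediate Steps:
k(F, E) = 43/5 (k(F, E) = 9 + (2 - 1*4)/5 = 9 + (2 - 4)/5 = 9 + (⅕)*(-2) = 9 - ⅖ = 43/5)
((-2 + 8) + k(-4, 3))² = ((-2 + 8) + 43/5)² = (6 + 43/5)² = (73/5)² = 5329/25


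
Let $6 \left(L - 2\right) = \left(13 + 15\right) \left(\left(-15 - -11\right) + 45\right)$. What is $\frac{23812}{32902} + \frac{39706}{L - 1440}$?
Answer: $- \frac{957540889}{30763370} \approx -31.126$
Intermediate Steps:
$L = \frac{580}{3}$ ($L = 2 + \frac{\left(13 + 15\right) \left(\left(-15 - -11\right) + 45\right)}{6} = 2 + \frac{28 \left(\left(-15 + 11\right) + 45\right)}{6} = 2 + \frac{28 \left(-4 + 45\right)}{6} = 2 + \frac{28 \cdot 41}{6} = 2 + \frac{1}{6} \cdot 1148 = 2 + \frac{574}{3} = \frac{580}{3} \approx 193.33$)
$\frac{23812}{32902} + \frac{39706}{L - 1440} = \frac{23812}{32902} + \frac{39706}{\frac{580}{3} - 1440} = 23812 \cdot \frac{1}{32902} + \frac{39706}{\frac{580}{3} - 1440} = \frac{11906}{16451} + \frac{39706}{- \frac{3740}{3}} = \frac{11906}{16451} + 39706 \left(- \frac{3}{3740}\right) = \frac{11906}{16451} - \frac{59559}{1870} = - \frac{957540889}{30763370}$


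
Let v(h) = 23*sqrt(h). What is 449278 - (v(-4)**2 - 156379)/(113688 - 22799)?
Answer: 40834586637/90889 ≈ 4.4928e+5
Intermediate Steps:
449278 - (v(-4)**2 - 156379)/(113688 - 22799) = 449278 - ((23*sqrt(-4))**2 - 156379)/(113688 - 22799) = 449278 - ((23*(2*I))**2 - 156379)/90889 = 449278 - ((46*I)**2 - 156379)/90889 = 449278 - (-2116 - 156379)/90889 = 449278 - (-158495)/90889 = 449278 - 1*(-158495/90889) = 449278 + 158495/90889 = 40834586637/90889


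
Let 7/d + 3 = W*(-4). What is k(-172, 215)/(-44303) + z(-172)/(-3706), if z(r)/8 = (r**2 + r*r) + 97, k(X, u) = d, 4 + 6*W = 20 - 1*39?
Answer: -55513056939/433922569 ≈ -127.93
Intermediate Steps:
W = -23/6 (W = -2/3 + (20 - 1*39)/6 = -2/3 + (20 - 39)/6 = -2/3 + (1/6)*(-19) = -2/3 - 19/6 = -23/6 ≈ -3.8333)
d = 21/37 (d = 7/(-3 - 23/6*(-4)) = 7/(-3 + 46/3) = 7/(37/3) = 7*(3/37) = 21/37 ≈ 0.56757)
k(X, u) = 21/37
z(r) = 776 + 16*r**2 (z(r) = 8*((r**2 + r*r) + 97) = 8*((r**2 + r**2) + 97) = 8*(2*r**2 + 97) = 8*(97 + 2*r**2) = 776 + 16*r**2)
k(-172, 215)/(-44303) + z(-172)/(-3706) = (21/37)/(-44303) + (776 + 16*(-172)**2)/(-3706) = (21/37)*(-1/44303) + (776 + 16*29584)*(-1/3706) = -3/234173 + (776 + 473344)*(-1/3706) = -3/234173 + 474120*(-1/3706) = -3/234173 - 237060/1853 = -55513056939/433922569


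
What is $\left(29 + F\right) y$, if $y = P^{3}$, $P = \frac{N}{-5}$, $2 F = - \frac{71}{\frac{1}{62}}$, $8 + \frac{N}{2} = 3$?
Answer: $-17376$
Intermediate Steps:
$N = -10$ ($N = -16 + 2 \cdot 3 = -16 + 6 = -10$)
$F = -2201$ ($F = \frac{\left(-71\right) \frac{1}{\frac{1}{62}}}{2} = \frac{\left(-71\right) 62}{2} = \frac{1}{2} \left(-4402\right) = -2201$)
$P = 2$ ($P = - \frac{10}{-5} = \left(-10\right) \left(- \frac{1}{5}\right) = 2$)
$y = 8$ ($y = 2^{3} = 8$)
$\left(29 + F\right) y = \left(29 - 2201\right) 8 = \left(-2172\right) 8 = -17376$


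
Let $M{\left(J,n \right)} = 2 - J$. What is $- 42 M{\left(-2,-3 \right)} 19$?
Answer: $-3192$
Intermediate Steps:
$- 42 M{\left(-2,-3 \right)} 19 = - 42 \left(2 - -2\right) 19 = - 42 \left(2 + 2\right) 19 = \left(-42\right) 4 \cdot 19 = \left(-168\right) 19 = -3192$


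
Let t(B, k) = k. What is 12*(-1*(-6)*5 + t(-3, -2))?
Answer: 336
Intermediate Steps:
12*(-1*(-6)*5 + t(-3, -2)) = 12*(-1*(-6)*5 - 2) = 12*(6*5 - 2) = 12*(30 - 2) = 12*28 = 336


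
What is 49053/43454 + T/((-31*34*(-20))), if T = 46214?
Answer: 760555099/229002580 ≈ 3.3212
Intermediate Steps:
49053/43454 + T/((-31*34*(-20))) = 49053/43454 + 46214/((-31*34*(-20))) = 49053*(1/43454) + 46214/((-1054*(-20))) = 49053/43454 + 46214/21080 = 49053/43454 + 46214*(1/21080) = 49053/43454 + 23107/10540 = 760555099/229002580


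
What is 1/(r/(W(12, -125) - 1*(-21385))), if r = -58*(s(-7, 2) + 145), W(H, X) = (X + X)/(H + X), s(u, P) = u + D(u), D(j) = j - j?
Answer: -805585/301484 ≈ -2.6721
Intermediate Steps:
D(j) = 0
s(u, P) = u (s(u, P) = u + 0 = u)
W(H, X) = 2*X/(H + X) (W(H, X) = (2*X)/(H + X) = 2*X/(H + X))
r = -8004 (r = -58*(-7 + 145) = -58*138 = -8004)
1/(r/(W(12, -125) - 1*(-21385))) = 1/(-8004/(2*(-125)/(12 - 125) - 1*(-21385))) = 1/(-8004/(2*(-125)/(-113) + 21385)) = 1/(-8004/(2*(-125)*(-1/113) + 21385)) = 1/(-8004/(250/113 + 21385)) = 1/(-8004/2416755/113) = 1/(-8004*113/2416755) = 1/(-301484/805585) = -805585/301484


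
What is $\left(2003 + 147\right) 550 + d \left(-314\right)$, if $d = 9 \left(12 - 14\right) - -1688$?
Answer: $658120$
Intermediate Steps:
$d = 1670$ ($d = 9 \left(-2\right) + 1688 = -18 + 1688 = 1670$)
$\left(2003 + 147\right) 550 + d \left(-314\right) = \left(2003 + 147\right) 550 + 1670 \left(-314\right) = 2150 \cdot 550 - 524380 = 1182500 - 524380 = 658120$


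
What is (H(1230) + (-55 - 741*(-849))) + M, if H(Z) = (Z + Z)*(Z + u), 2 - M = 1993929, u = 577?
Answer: 3080347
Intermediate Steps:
M = -1993927 (M = 2 - 1*1993929 = 2 - 1993929 = -1993927)
H(Z) = 2*Z*(577 + Z) (H(Z) = (Z + Z)*(Z + 577) = (2*Z)*(577 + Z) = 2*Z*(577 + Z))
(H(1230) + (-55 - 741*(-849))) + M = (2*1230*(577 + 1230) + (-55 - 741*(-849))) - 1993927 = (2*1230*1807 + (-55 + 629109)) - 1993927 = (4445220 + 629054) - 1993927 = 5074274 - 1993927 = 3080347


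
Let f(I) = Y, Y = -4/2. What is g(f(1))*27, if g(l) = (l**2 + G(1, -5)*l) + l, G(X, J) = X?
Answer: 0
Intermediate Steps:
Y = -2 (Y = -4*1/2 = -2)
f(I) = -2
g(l) = l**2 + 2*l (g(l) = (l**2 + 1*l) + l = (l**2 + l) + l = (l + l**2) + l = l**2 + 2*l)
g(f(1))*27 = -2*(2 - 2)*27 = -2*0*27 = 0*27 = 0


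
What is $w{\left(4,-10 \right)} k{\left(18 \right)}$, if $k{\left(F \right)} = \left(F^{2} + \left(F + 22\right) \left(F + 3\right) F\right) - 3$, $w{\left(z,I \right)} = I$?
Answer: $-154410$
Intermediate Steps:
$k{\left(F \right)} = -3 + F^{2} + F \left(3 + F\right) \left(22 + F\right)$ ($k{\left(F \right)} = \left(F^{2} + \left(22 + F\right) \left(3 + F\right) F\right) - 3 = \left(F^{2} + \left(3 + F\right) \left(22 + F\right) F\right) - 3 = \left(F^{2} + F \left(3 + F\right) \left(22 + F\right)\right) - 3 = -3 + F^{2} + F \left(3 + F\right) \left(22 + F\right)$)
$w{\left(4,-10 \right)} k{\left(18 \right)} = - 10 \left(-3 + 18^{3} + 26 \cdot 18^{2} + 66 \cdot 18\right) = - 10 \left(-3 + 5832 + 26 \cdot 324 + 1188\right) = - 10 \left(-3 + 5832 + 8424 + 1188\right) = \left(-10\right) 15441 = -154410$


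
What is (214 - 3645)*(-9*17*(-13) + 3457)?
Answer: -18685226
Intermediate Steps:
(214 - 3645)*(-9*17*(-13) + 3457) = -3431*(-153*(-13) + 3457) = -3431*(1989 + 3457) = -3431*5446 = -18685226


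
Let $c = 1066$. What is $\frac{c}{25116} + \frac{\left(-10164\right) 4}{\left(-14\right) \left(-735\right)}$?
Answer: $- \frac{132149}{33810} \approx -3.9086$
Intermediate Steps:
$\frac{c}{25116} + \frac{\left(-10164\right) 4}{\left(-14\right) \left(-735\right)} = \frac{1066}{25116} + \frac{\left(-10164\right) 4}{\left(-14\right) \left(-735\right)} = 1066 \cdot \frac{1}{25116} - \frac{40656}{10290} = \frac{41}{966} - \frac{968}{245} = - \frac{132149}{33810}$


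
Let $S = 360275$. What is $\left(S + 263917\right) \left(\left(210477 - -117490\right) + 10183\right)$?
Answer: $211070524800$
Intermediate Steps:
$\left(S + 263917\right) \left(\left(210477 - -117490\right) + 10183\right) = \left(360275 + 263917\right) \left(\left(210477 - -117490\right) + 10183\right) = 624192 \left(\left(210477 + 117490\right) + 10183\right) = 624192 \left(327967 + 10183\right) = 624192 \cdot 338150 = 211070524800$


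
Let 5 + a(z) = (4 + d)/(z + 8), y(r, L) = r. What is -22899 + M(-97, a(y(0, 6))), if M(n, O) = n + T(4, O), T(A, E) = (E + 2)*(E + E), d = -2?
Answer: -183759/8 ≈ -22970.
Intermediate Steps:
T(A, E) = 2*E*(2 + E) (T(A, E) = (2 + E)*(2*E) = 2*E*(2 + E))
a(z) = -5 + 2/(8 + z) (a(z) = -5 + (4 - 2)/(z + 8) = -5 + 2/(8 + z))
M(n, O) = n + 2*O*(2 + O)
-22899 + M(-97, a(y(0, 6))) = -22899 + (-97 + 2*((-38 - 5*0)/(8 + 0))*(2 + (-38 - 5*0)/(8 + 0))) = -22899 + (-97 + 2*((-38 + 0)/8)*(2 + (-38 + 0)/8)) = -22899 + (-97 + 2*((1/8)*(-38))*(2 + (1/8)*(-38))) = -22899 + (-97 + 2*(-19/4)*(2 - 19/4)) = -22899 + (-97 + 2*(-19/4)*(-11/4)) = -22899 + (-97 + 209/8) = -22899 - 567/8 = -183759/8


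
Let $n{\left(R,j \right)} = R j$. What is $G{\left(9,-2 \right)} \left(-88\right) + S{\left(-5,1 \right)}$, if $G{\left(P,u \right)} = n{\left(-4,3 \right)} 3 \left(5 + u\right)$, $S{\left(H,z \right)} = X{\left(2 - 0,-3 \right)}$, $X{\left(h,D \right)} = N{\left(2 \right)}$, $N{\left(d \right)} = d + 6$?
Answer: $9512$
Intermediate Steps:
$N{\left(d \right)} = 6 + d$
$X{\left(h,D \right)} = 8$ ($X{\left(h,D \right)} = 6 + 2 = 8$)
$S{\left(H,z \right)} = 8$
$G{\left(P,u \right)} = -180 - 36 u$ ($G{\left(P,u \right)} = \left(-4\right) 3 \cdot 3 \left(5 + u\right) = - 12 \left(15 + 3 u\right) = -180 - 36 u$)
$G{\left(9,-2 \right)} \left(-88\right) + S{\left(-5,1 \right)} = \left(-180 - -72\right) \left(-88\right) + 8 = \left(-180 + 72\right) \left(-88\right) + 8 = \left(-108\right) \left(-88\right) + 8 = 9504 + 8 = 9512$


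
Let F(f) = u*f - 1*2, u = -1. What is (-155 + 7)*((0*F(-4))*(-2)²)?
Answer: 0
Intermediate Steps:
F(f) = -2 - f (F(f) = -f - 1*2 = -f - 2 = -2 - f)
(-155 + 7)*((0*F(-4))*(-2)²) = (-155 + 7)*((0*(-2 - 1*(-4)))*(-2)²) = -148*0*(-2 + 4)*4 = -148*0*2*4 = -0*4 = -148*0 = 0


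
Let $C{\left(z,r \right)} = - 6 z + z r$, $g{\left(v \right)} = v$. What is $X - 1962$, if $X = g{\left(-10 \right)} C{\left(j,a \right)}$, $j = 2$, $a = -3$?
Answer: $-1782$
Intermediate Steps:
$C{\left(z,r \right)} = - 6 z + r z$
$X = 180$ ($X = - 10 \cdot 2 \left(-6 - 3\right) = - 10 \cdot 2 \left(-9\right) = \left(-10\right) \left(-18\right) = 180$)
$X - 1962 = 180 - 1962 = -1782$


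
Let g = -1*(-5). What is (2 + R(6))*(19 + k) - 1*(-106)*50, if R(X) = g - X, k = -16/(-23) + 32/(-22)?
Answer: 1345515/253 ≈ 5318.2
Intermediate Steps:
g = 5
k = -192/253 (k = -16*(-1/23) + 32*(-1/22) = 16/23 - 16/11 = -192/253 ≈ -0.75889)
R(X) = 5 - X
(2 + R(6))*(19 + k) - 1*(-106)*50 = (2 + (5 - 1*6))*(19 - 192/253) - 1*(-106)*50 = (2 + (5 - 6))*(4615/253) + 106*50 = (2 - 1)*(4615/253) + 5300 = 1*(4615/253) + 5300 = 4615/253 + 5300 = 1345515/253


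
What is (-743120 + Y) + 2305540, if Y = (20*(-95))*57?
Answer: 1454120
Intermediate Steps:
Y = -108300 (Y = -1900*57 = -108300)
(-743120 + Y) + 2305540 = (-743120 - 108300) + 2305540 = -851420 + 2305540 = 1454120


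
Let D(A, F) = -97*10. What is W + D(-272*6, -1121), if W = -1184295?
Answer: -1185265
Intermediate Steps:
D(A, F) = -970
W + D(-272*6, -1121) = -1184295 - 970 = -1185265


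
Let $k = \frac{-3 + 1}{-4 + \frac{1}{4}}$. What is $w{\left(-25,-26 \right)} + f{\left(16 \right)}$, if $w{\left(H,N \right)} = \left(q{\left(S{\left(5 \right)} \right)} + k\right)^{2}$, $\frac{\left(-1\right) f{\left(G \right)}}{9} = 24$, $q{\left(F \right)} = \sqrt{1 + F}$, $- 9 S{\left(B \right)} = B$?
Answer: $- \frac{5364}{25} \approx -214.56$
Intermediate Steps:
$S{\left(B \right)} = - \frac{B}{9}$
$k = \frac{8}{15}$ ($k = - \frac{2}{-4 + \frac{1}{4}} = - \frac{2}{- \frac{15}{4}} = \left(-2\right) \left(- \frac{4}{15}\right) = \frac{8}{15} \approx 0.53333$)
$f{\left(G \right)} = -216$ ($f{\left(G \right)} = \left(-9\right) 24 = -216$)
$w{\left(H,N \right)} = \frac{36}{25}$ ($w{\left(H,N \right)} = \left(\sqrt{1 - \frac{5}{9}} + \frac{8}{15}\right)^{2} = \left(\sqrt{\frac{4}{9}} + \frac{8}{15}\right)^{2} = \left(\frac{2}{3} + \frac{8}{15}\right)^{2} = \left(\frac{6}{5}\right)^{2} = \frac{36}{25}$)
$w{\left(-25,-26 \right)} + f{\left(16 \right)} = \frac{36}{25} - 216 = - \frac{5364}{25}$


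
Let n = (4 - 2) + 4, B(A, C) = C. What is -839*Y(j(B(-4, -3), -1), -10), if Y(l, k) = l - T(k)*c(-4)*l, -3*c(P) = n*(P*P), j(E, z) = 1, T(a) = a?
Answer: 267641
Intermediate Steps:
n = 6 (n = 2 + 4 = 6)
c(P) = -2*P² (c(P) = -2*P*P = -2*P²)
Y(l, k) = l + 32*k*l (Y(l, k) = l - k*(-2*(-4)²)*l = l - k*(-2*16)*l = l - k*(-32)*l = l - (-32*k)*l = l - (-32)*k*l = l + 32*k*l)
-839*Y(j(B(-4, -3), -1), -10) = -839*(1 + 32*(-10)) = -839*(1 - 320) = -839*(-319) = 267641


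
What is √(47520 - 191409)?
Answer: I*√143889 ≈ 379.33*I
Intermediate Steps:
√(47520 - 191409) = √(-143889) = I*√143889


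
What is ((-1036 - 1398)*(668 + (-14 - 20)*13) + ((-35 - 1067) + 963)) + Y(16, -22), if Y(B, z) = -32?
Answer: -550255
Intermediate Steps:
((-1036 - 1398)*(668 + (-14 - 20)*13) + ((-35 - 1067) + 963)) + Y(16, -22) = ((-1036 - 1398)*(668 + (-14 - 20)*13) + ((-35 - 1067) + 963)) - 32 = (-2434*(668 - 34*13) + (-1102 + 963)) - 32 = (-2434*(668 - 442) - 139) - 32 = (-2434*226 - 139) - 32 = (-550084 - 139) - 32 = -550223 - 32 = -550255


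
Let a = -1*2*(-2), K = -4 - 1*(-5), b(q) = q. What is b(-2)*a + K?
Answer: -7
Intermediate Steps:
K = 1 (K = -4 + 5 = 1)
a = 4 (a = -2*(-2) = 4)
b(-2)*a + K = -2*4 + 1 = -8 + 1 = -7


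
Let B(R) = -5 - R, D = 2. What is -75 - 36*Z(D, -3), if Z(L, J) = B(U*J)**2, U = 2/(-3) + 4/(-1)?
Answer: -13071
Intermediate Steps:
U = -14/3 (U = 2*(-1/3) + 4*(-1) = -2/3 - 4 = -14/3 ≈ -4.6667)
Z(L, J) = (-5 + 14*J/3)**2 (Z(L, J) = (-5 - (-14)*J/3)**2 = (-5 + 14*J/3)**2)
-75 - 36*Z(D, -3) = -75 - 4*(15 - 14*(-3))**2 = -75 - 4*(15 + 42)**2 = -75 - 4*57**2 = -75 - 4*3249 = -75 - 36*361 = -75 - 12996 = -13071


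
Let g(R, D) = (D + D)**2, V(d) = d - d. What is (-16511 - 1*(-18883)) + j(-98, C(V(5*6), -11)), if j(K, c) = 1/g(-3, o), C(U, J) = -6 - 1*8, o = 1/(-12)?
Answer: 2408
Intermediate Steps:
V(d) = 0
o = -1/12 ≈ -0.083333
g(R, D) = 4*D**2 (g(R, D) = (2*D)**2 = 4*D**2)
C(U, J) = -14 (C(U, J) = -6 - 8 = -14)
j(K, c) = 36 (j(K, c) = 1/(4*(-1/12)**2) = 1/(4*(1/144)) = 1/(1/36) = 36)
(-16511 - 1*(-18883)) + j(-98, C(V(5*6), -11)) = (-16511 - 1*(-18883)) + 36 = (-16511 + 18883) + 36 = 2372 + 36 = 2408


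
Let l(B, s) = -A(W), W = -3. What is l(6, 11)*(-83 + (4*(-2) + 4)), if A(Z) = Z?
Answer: -261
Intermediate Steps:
l(B, s) = 3 (l(B, s) = -1*(-3) = 3)
l(6, 11)*(-83 + (4*(-2) + 4)) = 3*(-83 + (4*(-2) + 4)) = 3*(-83 + (-8 + 4)) = 3*(-83 - 4) = 3*(-87) = -261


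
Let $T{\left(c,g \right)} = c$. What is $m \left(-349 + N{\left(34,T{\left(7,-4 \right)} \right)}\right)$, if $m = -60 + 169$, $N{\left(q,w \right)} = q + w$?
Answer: $-33572$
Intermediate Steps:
$m = 109$
$m \left(-349 + N{\left(34,T{\left(7,-4 \right)} \right)}\right) = 109 \left(-349 + \left(34 + 7\right)\right) = 109 \left(-349 + 41\right) = 109 \left(-308\right) = -33572$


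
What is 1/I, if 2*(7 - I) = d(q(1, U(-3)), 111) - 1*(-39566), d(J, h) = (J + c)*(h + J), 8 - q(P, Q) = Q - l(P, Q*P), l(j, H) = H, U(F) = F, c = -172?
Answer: -1/10018 ≈ -9.9820e-5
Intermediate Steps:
q(P, Q) = 8 - Q + P*Q (q(P, Q) = 8 - (Q - Q*P) = 8 - (Q - P*Q) = 8 + (-Q + P*Q) = 8 - Q + P*Q)
d(J, h) = (-172 + J)*(J + h) (d(J, h) = (J - 172)*(h + J) = (-172 + J)*(J + h))
I = -10018 (I = 7 - (((8 - 1*(-3) + 1*(-3))² - 172*(8 - 1*(-3) + 1*(-3)) - 172*111 + (8 - 1*(-3) + 1*(-3))*111) - 1*(-39566))/2 = 7 - (((8 + 3 - 3)² - 172*(8 + 3 - 3) - 19092 + (8 + 3 - 3)*111) + 39566)/2 = 7 - ((8² - 172*8 - 19092 + 8*111) + 39566)/2 = 7 - ((64 - 1376 - 19092 + 888) + 39566)/2 = 7 - (-19516 + 39566)/2 = 7 - ½*20050 = 7 - 10025 = -10018)
1/I = 1/(-10018) = -1/10018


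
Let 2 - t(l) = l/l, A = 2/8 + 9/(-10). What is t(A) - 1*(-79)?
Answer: 80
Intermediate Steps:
A = -13/20 (A = 2*(⅛) + 9*(-⅒) = ¼ - 9/10 = -13/20 ≈ -0.65000)
t(l) = 1 (t(l) = 2 - l/l = 2 - 1*1 = 2 - 1 = 1)
t(A) - 1*(-79) = 1 - 1*(-79) = 1 + 79 = 80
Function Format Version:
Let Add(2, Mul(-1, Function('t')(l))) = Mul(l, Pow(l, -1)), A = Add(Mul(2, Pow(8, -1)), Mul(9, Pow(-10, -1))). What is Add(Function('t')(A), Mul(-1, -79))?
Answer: 80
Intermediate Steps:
A = Rational(-13, 20) (A = Add(Mul(2, Rational(1, 8)), Mul(9, Rational(-1, 10))) = Add(Rational(1, 4), Rational(-9, 10)) = Rational(-13, 20) ≈ -0.65000)
Function('t')(l) = 1 (Function('t')(l) = Add(2, Mul(-1, Mul(l, Pow(l, -1)))) = Add(2, Mul(-1, 1)) = Add(2, -1) = 1)
Add(Function('t')(A), Mul(-1, -79)) = Add(1, Mul(-1, -79)) = Add(1, 79) = 80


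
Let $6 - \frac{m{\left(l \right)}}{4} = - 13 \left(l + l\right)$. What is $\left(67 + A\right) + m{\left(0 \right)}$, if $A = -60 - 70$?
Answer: $-39$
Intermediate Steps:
$m{\left(l \right)} = 24 + 104 l$ ($m{\left(l \right)} = 24 - 4 \left(- 13 \left(l + l\right)\right) = 24 - 4 \left(- 13 \cdot 2 l\right) = 24 - 4 \left(- 26 l\right) = 24 + 104 l$)
$A = -130$
$\left(67 + A\right) + m{\left(0 \right)} = \left(67 - 130\right) + \left(24 + 104 \cdot 0\right) = -63 + \left(24 + 0\right) = -63 + 24 = -39$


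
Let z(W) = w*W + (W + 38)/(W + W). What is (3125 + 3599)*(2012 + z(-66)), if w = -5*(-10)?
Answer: -285749828/33 ≈ -8.6591e+6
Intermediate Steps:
w = 50
z(W) = 50*W + (38 + W)/(2*W) (z(W) = 50*W + (W + 38)/(W + W) = 50*W + (38 + W)/((2*W)) = 50*W + (38 + W)*(1/(2*W)) = 50*W + (38 + W)/(2*W))
(3125 + 3599)*(2012 + z(-66)) = (3125 + 3599)*(2012 + (½ + 19/(-66) + 50*(-66))) = 6724*(2012 + (½ + 19*(-1/66) - 3300)) = 6724*(2012 + (½ - 19/66 - 3300)) = 6724*(2012 - 108893/33) = 6724*(-42497/33) = -285749828/33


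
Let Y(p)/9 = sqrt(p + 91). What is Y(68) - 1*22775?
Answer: -22775 + 9*sqrt(159) ≈ -22662.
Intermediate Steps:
Y(p) = 9*sqrt(91 + p) (Y(p) = 9*sqrt(p + 91) = 9*sqrt(91 + p))
Y(68) - 1*22775 = 9*sqrt(91 + 68) - 1*22775 = 9*sqrt(159) - 22775 = -22775 + 9*sqrt(159)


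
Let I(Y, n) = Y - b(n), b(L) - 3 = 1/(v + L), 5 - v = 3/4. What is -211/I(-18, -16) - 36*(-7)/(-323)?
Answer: 2955475/317509 ≈ 9.3083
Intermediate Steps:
v = 17/4 (v = 5 - 3/4 = 5 - 1*¾ = 5 - ¾ = 17/4 ≈ 4.2500)
b(L) = 3 + 1/(17/4 + L)
I(Y, n) = Y - (55 + 12*n)/(17 + 4*n)
-211/I(-18, -16) - 36*(-7)/(-323) = -211*(17 + 4*(-16))/(-55 - 12*(-16) - 18*(17 + 4*(-16))) - 36*(-7)/(-323) = -211*(17 - 64)/(-55 + 192 - 18*(17 - 64)) + 252*(-1/323) = -211*(-47/(-55 + 192 - 18*(-47))) - 252/323 = -211*(-47/(-55 + 192 + 846)) - 252/323 = -211/((-1/47*983)) - 252/323 = -211/(-983/47) - 252/323 = -211*(-47/983) - 252/323 = 9917/983 - 252/323 = 2955475/317509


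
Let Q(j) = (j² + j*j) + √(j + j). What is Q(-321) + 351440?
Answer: 557522 + I*√642 ≈ 5.5752e+5 + 25.338*I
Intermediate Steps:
Q(j) = 2*j² + √2*√j (Q(j) = (j² + j²) + √(2*j) = 2*j² + √2*√j)
Q(-321) + 351440 = (2*(-321)² + √2*√(-321)) + 351440 = (2*103041 + √2*(I*√321)) + 351440 = (206082 + I*√642) + 351440 = 557522 + I*√642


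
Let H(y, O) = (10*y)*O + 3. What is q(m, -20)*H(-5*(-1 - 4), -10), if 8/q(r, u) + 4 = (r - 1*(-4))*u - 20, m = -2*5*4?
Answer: -2497/87 ≈ -28.701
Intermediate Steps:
m = -40 (m = -10*4 = -40)
q(r, u) = 8/(-24 + u*(4 + r)) (q(r, u) = 8/(-4 + ((r - 1*(-4))*u - 20)) = 8/(-4 + ((r + 4)*u - 20)) = 8/(-4 + ((4 + r)*u - 20)) = 8/(-4 + (u*(4 + r) - 20)) = 8/(-4 + (-20 + u*(4 + r))) = 8/(-24 + u*(4 + r)))
H(y, O) = 3 + 10*O*y (H(y, O) = 10*O*y + 3 = 3 + 10*O*y)
q(m, -20)*H(-5*(-1 - 4), -10) = (8/(-24 + 4*(-20) - 40*(-20)))*(3 + 10*(-10)*(-5*(-1 - 4))) = (8/(-24 - 80 + 800))*(3 + 10*(-10)*(-5*(-5))) = (8/696)*(3 + 10*(-10)*25) = (8*(1/696))*(3 - 2500) = (1/87)*(-2497) = -2497/87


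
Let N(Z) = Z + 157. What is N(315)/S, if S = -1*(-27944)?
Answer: 59/3493 ≈ 0.016891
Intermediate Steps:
N(Z) = 157 + Z
S = 27944
N(315)/S = (157 + 315)/27944 = 472*(1/27944) = 59/3493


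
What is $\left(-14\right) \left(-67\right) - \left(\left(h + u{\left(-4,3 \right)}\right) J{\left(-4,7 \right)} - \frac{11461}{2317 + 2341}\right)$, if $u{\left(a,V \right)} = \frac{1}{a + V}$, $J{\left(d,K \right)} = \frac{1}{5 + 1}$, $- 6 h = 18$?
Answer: $\frac{13151311}{13974} \approx 941.13$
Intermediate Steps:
$h = -3$ ($h = \left(- \frac{1}{6}\right) 18 = -3$)
$J{\left(d,K \right)} = \frac{1}{6}$
$u{\left(a,V \right)} = \frac{1}{V + a}$
$\left(-14\right) \left(-67\right) - \left(\left(h + u{\left(-4,3 \right)}\right) J{\left(-4,7 \right)} - \frac{11461}{2317 + 2341}\right) = \left(-14\right) \left(-67\right) - \left(\left(-3 + \frac{1}{3 - 4}\right) \frac{1}{6} - \frac{11461}{2317 + 2341}\right) = 938 - \left(\left(-3 + \frac{1}{-1}\right) \frac{1}{6} - \frac{11461}{4658}\right) = 938 - \left(\left(-3 - 1\right) \frac{1}{6} - 11461 \cdot \frac{1}{4658}\right) = 938 - \left(\left(-4\right) \frac{1}{6} - \frac{11461}{4658}\right) = 938 - \left(- \frac{2}{3} - \frac{11461}{4658}\right) = 938 - - \frac{43699}{13974} = 938 + \frac{43699}{13974} = \frac{13151311}{13974}$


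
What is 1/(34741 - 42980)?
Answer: -1/8239 ≈ -0.00012137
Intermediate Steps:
1/(34741 - 42980) = 1/(-8239) = -1/8239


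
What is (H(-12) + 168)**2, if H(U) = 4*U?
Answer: 14400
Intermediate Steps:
(H(-12) + 168)**2 = (4*(-12) + 168)**2 = (-48 + 168)**2 = 120**2 = 14400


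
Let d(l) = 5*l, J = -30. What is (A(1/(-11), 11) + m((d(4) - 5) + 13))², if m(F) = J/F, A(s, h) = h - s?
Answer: 2380849/23716 ≈ 100.39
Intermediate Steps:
m(F) = -30/F
(A(1/(-11), 11) + m((d(4) - 5) + 13))² = ((11 - 1/(-11)) - 30/((5*4 - 5) + 13))² = ((11 - 1*(-1/11)) - 30/((20 - 5) + 13))² = ((11 + 1/11) - 30/(15 + 13))² = (122/11 - 30/28)² = (122/11 - 30*1/28)² = (122/11 - 15/14)² = (1543/154)² = 2380849/23716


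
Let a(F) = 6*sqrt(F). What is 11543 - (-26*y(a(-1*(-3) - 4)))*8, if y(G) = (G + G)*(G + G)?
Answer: -18409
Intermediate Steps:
y(G) = 4*G**2 (y(G) = (2*G)*(2*G) = 4*G**2)
11543 - (-26*y(a(-1*(-3) - 4)))*8 = 11543 - (-104*(6*sqrt(-1*(-3) - 4))**2)*8 = 11543 - (-104*(6*sqrt(3 - 4))**2)*8 = 11543 - (-104*(6*sqrt(-1))**2)*8 = 11543 - (-104*(6*I)**2)*8 = 11543 - (-104*(-36))*8 = 11543 - (-26*(-144))*8 = 11543 - 3744*8 = 11543 - 1*29952 = 11543 - 29952 = -18409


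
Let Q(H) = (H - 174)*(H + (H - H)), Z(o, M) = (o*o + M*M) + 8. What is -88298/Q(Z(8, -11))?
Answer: -88298/3667 ≈ -24.079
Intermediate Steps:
Z(o, M) = 8 + M**2 + o**2 (Z(o, M) = (o**2 + M**2) + 8 = (M**2 + o**2) + 8 = 8 + M**2 + o**2)
Q(H) = H*(-174 + H) (Q(H) = (-174 + H)*(H + 0) = (-174 + H)*H = H*(-174 + H))
-88298/Q(Z(8, -11)) = -88298*1/((-174 + (8 + (-11)**2 + 8**2))*(8 + (-11)**2 + 8**2)) = -88298*1/((-174 + (8 + 121 + 64))*(8 + 121 + 64)) = -88298*1/(193*(-174 + 193)) = -88298/(193*19) = -88298/3667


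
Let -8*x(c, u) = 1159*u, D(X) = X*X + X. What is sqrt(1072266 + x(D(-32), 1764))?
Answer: sqrt(3266826)/2 ≈ 903.72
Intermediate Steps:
D(X) = X + X**2 (D(X) = X**2 + X = X + X**2)
x(c, u) = -1159*u/8
sqrt(1072266 + x(D(-32), 1764)) = sqrt(1072266 - 1159/8*1764) = sqrt(1072266 - 511119/2) = sqrt(1633413/2) = sqrt(3266826)/2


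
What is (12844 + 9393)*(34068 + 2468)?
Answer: 812451032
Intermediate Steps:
(12844 + 9393)*(34068 + 2468) = 22237*36536 = 812451032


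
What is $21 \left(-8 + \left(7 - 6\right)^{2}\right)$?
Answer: $-147$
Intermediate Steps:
$21 \left(-8 + \left(7 - 6\right)^{2}\right) = 21 \left(-8 + 1^{2}\right) = 21 \left(-8 + 1\right) = 21 \left(-7\right) = -147$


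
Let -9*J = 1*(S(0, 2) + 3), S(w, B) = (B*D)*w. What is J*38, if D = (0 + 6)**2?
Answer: -38/3 ≈ -12.667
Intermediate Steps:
D = 36 (D = 6**2 = 36)
S(w, B) = 36*B*w (S(w, B) = (B*36)*w = (36*B)*w = 36*B*w)
J = -1/3 (J = -(36*2*0 + 3)/9 = -(0 + 3)/9 = -3/9 = -1/9*3 = -1/3 ≈ -0.33333)
J*38 = -1/3*38 = -38/3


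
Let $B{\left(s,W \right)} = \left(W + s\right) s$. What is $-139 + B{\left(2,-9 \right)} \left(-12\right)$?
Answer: $29$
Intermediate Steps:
$B{\left(s,W \right)} = s \left(W + s\right)$
$-139 + B{\left(2,-9 \right)} \left(-12\right) = -139 + 2 \left(-9 + 2\right) \left(-12\right) = -139 + 2 \left(-7\right) \left(-12\right) = -139 - -168 = -139 + 168 = 29$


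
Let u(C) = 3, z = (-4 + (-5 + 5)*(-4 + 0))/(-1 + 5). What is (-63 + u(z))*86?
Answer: -5160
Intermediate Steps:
z = -1 (z = (-4 + 0*(-4))/4 = (-4 + 0)*(1/4) = -4*1/4 = -1)
(-63 + u(z))*86 = (-63 + 3)*86 = -60*86 = -5160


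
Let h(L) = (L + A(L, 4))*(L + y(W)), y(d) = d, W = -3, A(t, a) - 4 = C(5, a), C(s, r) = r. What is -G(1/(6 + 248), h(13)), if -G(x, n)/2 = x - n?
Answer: -53339/127 ≈ -419.99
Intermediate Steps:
A(t, a) = 4 + a
h(L) = (-3 + L)*(8 + L) (h(L) = (L + (4 + 4))*(L - 3) = (L + 8)*(-3 + L) = (8 + L)*(-3 + L) = (-3 + L)*(8 + L))
G(x, n) = -2*x + 2*n (G(x, n) = -2*(x - n) = -2*x + 2*n)
-G(1/(6 + 248), h(13)) = -(-2/(6 + 248) + 2*(-24 + 13**2 + 5*13)) = -(-2/254 + 2*(-24 + 169 + 65)) = -(-2*1/254 + 2*210) = -(-1/127 + 420) = -1*53339/127 = -53339/127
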